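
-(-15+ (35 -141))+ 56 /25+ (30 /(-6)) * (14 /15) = 8893/75 = 118.57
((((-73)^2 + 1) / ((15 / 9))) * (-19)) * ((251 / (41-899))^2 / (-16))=49077779/151008 = 325.00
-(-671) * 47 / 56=563.16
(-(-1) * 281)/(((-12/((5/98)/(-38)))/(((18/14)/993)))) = 1405/34514032 = 0.00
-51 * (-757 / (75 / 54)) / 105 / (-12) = -38607/1750 = -22.06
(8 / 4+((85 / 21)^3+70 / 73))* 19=889798519/676053 = 1316.17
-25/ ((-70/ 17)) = 85/14 = 6.07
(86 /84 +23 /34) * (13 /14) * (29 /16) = 228839/79968 = 2.86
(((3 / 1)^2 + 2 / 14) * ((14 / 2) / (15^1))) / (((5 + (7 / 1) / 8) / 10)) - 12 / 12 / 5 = 4979/705 = 7.06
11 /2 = 5.50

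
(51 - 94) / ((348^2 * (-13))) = 43/1574352 = 0.00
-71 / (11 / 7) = -497/11 = -45.18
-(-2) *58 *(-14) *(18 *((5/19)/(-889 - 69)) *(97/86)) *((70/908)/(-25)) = -2481066/88834861 = -0.03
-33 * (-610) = 20130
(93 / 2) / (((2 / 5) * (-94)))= -465/376 = -1.24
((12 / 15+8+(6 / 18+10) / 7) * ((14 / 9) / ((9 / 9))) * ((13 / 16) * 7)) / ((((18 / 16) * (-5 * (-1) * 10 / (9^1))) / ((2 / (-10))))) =-98189/33750 = -2.91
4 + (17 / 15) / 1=77/15 = 5.13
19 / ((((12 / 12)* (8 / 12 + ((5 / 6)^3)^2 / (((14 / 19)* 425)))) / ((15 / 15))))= 210978432/7414627 = 28.45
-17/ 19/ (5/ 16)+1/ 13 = -3441/1235 = -2.79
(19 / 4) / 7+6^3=216.68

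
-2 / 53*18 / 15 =-12/265 = -0.05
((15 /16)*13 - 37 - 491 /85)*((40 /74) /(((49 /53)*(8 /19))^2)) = -860927601/7890176 = -109.11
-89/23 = -3.87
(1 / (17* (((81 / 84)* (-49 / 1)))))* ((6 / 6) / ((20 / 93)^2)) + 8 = 284639/35700 = 7.97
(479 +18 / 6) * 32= 15424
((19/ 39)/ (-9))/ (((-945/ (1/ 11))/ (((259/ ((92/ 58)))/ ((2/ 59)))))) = 1202833/47953620 = 0.03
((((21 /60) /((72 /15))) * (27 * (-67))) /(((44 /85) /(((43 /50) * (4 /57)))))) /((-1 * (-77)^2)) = 146931/56647360 = 0.00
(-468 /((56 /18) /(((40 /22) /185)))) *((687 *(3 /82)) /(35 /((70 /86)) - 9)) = -2170233/1985753 = -1.09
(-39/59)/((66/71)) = -923/1298 = -0.71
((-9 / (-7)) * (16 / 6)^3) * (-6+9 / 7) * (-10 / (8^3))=2.24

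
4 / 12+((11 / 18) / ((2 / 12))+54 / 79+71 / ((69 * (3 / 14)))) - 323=-5126903/16353 = -313.51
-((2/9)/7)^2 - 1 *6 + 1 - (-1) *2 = -11911/3969 = -3.00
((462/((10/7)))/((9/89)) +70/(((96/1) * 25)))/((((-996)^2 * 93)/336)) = 5372801/461287440 = 0.01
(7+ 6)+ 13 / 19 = 260/19 = 13.68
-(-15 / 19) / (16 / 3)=45/304 = 0.15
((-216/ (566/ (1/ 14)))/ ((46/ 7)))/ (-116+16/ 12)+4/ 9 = 8957113/20151864 = 0.44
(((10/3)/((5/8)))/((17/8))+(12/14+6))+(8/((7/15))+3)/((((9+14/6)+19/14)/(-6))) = -29780/190281 = -0.16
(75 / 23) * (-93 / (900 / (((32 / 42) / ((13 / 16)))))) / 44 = -496/69069 = -0.01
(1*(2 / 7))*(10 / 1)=20/7 = 2.86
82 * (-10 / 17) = -820/17 = -48.24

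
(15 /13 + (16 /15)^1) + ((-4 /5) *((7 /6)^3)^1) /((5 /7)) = 7757/17550 = 0.44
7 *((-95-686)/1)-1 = -5468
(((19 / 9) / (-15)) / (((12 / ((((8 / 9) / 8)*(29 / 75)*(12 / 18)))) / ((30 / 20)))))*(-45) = 551/24300 = 0.02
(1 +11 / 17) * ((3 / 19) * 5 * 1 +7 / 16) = 2611/1292 = 2.02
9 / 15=3/5 = 0.60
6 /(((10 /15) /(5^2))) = 225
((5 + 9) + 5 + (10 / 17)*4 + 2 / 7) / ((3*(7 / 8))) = 20600/2499 = 8.24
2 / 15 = 0.13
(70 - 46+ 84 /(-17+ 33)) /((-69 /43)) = -1677/92 = -18.23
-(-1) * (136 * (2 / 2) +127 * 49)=6359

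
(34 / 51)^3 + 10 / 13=1.07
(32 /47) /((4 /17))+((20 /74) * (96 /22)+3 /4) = 369035/76516 = 4.82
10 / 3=3.33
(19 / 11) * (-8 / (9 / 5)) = -760/99 = -7.68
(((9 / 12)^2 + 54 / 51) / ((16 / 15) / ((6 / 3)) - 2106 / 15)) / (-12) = 2205/2282624 = 0.00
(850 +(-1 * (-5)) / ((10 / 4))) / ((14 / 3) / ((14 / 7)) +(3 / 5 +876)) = 0.97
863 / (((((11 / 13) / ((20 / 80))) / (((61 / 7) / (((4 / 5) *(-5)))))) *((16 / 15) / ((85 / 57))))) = -290852575/374528 = -776.58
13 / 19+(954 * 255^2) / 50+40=23573636/19 = 1240717.68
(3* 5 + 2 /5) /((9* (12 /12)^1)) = 77/45 = 1.71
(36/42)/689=6/4823 = 0.00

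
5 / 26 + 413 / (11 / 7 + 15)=37873/1508 = 25.11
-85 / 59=-1.44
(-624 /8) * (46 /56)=-897/14 = -64.07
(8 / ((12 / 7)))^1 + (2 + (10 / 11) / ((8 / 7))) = 985/132 = 7.46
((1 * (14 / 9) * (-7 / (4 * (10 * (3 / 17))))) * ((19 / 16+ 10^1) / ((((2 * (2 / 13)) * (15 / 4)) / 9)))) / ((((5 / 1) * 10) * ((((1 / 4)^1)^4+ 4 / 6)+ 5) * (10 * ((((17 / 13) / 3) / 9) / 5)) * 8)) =-1026207/1675000 = -0.61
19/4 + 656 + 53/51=135005/204 = 661.79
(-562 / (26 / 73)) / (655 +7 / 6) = -123078/51181 = -2.40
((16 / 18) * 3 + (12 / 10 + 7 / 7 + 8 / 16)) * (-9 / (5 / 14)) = -3381/25 = -135.24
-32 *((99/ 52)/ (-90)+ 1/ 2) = -996/65 = -15.32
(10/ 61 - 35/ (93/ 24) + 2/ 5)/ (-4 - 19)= 80068/217465 = 0.37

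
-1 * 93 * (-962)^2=-86066292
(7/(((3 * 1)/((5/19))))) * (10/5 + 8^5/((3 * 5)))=229586/171 = 1342.61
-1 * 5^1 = -5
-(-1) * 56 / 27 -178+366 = 5132/27 = 190.07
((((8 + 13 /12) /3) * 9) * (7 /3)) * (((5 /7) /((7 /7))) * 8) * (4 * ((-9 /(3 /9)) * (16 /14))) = -313920/7 = -44845.71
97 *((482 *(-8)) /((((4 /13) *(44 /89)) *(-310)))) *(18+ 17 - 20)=81141567/682 = 118975.90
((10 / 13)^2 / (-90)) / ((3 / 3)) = -10/1521 = -0.01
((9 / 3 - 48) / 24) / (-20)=3/32 = 0.09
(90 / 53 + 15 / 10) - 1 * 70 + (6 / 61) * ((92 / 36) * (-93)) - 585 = -4365707/6466 = -675.18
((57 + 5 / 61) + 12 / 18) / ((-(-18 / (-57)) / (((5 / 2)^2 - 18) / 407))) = 5.28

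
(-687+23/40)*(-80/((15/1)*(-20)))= -27457/150 = -183.05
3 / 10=0.30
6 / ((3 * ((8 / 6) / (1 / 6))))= 1/4 = 0.25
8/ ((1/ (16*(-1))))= -128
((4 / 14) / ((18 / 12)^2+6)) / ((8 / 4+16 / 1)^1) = 4/2079 = 0.00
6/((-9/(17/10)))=-17/15 = -1.13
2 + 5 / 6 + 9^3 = 4391/6 = 731.83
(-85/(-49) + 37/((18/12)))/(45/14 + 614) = 7762/181461 = 0.04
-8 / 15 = -0.53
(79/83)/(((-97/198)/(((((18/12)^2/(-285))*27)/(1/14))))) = 5.80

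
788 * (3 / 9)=788/3 = 262.67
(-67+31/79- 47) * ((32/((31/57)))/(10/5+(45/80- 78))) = 261926400/2955943 = 88.61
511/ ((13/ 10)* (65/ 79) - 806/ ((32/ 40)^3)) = -1291808/3976921 = -0.32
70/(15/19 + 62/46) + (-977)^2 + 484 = 446006366/467 = 955045.75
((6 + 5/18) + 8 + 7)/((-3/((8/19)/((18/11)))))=-8426/4617 = -1.82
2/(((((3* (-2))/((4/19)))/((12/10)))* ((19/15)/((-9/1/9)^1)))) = 24/361 = 0.07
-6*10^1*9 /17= -31.76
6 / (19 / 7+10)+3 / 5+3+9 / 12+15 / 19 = 189777/33820 = 5.61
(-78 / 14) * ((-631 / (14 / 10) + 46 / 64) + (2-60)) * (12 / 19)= 700713/392 = 1787.53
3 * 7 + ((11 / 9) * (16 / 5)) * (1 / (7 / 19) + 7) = 18583/315 = 58.99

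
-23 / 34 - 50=-1723/34 = -50.68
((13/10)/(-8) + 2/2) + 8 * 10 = 6467/80 = 80.84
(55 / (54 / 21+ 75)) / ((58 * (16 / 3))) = 385/167968 = 0.00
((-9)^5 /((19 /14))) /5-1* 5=-827161/95 = -8706.96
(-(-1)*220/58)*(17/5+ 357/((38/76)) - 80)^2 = 223453318/145 = 1541057.37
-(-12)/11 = 12/11 = 1.09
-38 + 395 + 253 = 610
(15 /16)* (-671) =-10065/16 = -629.06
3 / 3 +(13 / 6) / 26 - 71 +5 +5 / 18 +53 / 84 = -64.01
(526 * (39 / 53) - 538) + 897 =39541/53 = 746.06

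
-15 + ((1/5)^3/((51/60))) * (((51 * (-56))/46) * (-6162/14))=139263/575 = 242.20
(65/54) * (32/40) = 26/27 = 0.96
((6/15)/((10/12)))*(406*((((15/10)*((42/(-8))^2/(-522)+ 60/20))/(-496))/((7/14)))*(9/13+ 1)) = -379071/64480 = -5.88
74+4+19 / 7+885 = 6760/7 = 965.71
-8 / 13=-0.62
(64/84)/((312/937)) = 1874/819 = 2.29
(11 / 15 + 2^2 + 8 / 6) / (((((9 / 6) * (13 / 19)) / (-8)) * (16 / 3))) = -8.87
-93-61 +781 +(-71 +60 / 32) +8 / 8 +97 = 655.88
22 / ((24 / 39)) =35.75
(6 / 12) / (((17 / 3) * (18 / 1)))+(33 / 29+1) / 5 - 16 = -460487/29580 = -15.57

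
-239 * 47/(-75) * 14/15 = 157262/1125 = 139.79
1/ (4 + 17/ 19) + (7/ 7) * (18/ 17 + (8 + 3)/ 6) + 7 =31925/3162 = 10.10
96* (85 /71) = 8160/71 = 114.93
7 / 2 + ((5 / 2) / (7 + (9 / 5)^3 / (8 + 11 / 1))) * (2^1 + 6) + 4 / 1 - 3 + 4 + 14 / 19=3948127/329726 = 11.97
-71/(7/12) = -852/7 = -121.71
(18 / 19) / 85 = 18/1615 = 0.01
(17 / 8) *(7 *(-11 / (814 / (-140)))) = 4165/148 = 28.14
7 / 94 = 0.07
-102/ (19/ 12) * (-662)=810288/19 = 42646.74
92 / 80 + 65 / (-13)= -77/20 = -3.85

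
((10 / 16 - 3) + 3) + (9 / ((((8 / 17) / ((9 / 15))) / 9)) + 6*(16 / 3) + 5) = 1409/10 = 140.90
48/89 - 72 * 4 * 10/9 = -28432/89 = -319.46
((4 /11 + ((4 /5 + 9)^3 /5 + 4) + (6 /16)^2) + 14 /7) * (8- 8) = 0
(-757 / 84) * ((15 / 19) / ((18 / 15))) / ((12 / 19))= -18925/2016 = -9.39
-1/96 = -0.01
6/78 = 1/13 = 0.08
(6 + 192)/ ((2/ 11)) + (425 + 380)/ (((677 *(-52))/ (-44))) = 9593144/8801 = 1090.01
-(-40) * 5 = 200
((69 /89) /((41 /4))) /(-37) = -276/135013 = 0.00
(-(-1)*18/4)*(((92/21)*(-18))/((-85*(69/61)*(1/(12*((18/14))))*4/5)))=59292/833 = 71.18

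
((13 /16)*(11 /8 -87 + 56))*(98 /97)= -150969/6208 = -24.32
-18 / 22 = -9/11 = -0.82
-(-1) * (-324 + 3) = -321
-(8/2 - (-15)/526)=-4.03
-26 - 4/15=-394/15 = -26.27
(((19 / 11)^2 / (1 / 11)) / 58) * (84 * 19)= 288078/319 = 903.07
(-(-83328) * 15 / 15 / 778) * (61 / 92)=635376/8947 = 71.02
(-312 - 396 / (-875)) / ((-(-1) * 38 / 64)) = -8723328/16625 = -524.71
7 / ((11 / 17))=119/11 = 10.82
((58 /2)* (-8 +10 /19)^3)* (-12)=996424224/6859 = 145272.52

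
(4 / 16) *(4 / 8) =1/8 = 0.12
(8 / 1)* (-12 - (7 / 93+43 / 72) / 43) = -1153213/11997 = -96.13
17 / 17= 1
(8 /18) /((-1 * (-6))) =2/27 = 0.07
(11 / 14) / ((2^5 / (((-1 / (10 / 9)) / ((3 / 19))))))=-627/4480 = -0.14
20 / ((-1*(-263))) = 20/263 = 0.08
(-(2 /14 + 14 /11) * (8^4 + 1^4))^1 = -446573/77 = -5799.65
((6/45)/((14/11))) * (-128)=-1408/105 = -13.41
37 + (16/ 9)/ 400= 37.00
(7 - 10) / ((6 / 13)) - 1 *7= -27/2 = -13.50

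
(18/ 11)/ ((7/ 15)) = 270/77 = 3.51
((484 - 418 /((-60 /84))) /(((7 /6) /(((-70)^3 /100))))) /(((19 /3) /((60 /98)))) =-5773680/19 = -303877.89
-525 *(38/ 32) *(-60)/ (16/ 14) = 1047375/32 = 32730.47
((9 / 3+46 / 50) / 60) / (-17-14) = -49/23250 = 0.00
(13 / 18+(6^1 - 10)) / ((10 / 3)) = -59/60 = -0.98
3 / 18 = 1/6 = 0.17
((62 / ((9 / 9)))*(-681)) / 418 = -21111/209 = -101.01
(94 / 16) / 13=47/104 = 0.45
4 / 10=2/5 = 0.40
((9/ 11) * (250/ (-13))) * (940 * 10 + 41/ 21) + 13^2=-147911581/1001 = -147763.82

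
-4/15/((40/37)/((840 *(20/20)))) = -1036/5 = -207.20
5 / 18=0.28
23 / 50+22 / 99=307/450 = 0.68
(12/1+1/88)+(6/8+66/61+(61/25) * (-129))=-300.92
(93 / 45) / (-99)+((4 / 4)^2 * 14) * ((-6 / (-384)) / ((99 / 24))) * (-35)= -11149/5940 = -1.88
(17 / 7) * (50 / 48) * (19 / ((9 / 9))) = 8075/168 = 48.07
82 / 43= 1.91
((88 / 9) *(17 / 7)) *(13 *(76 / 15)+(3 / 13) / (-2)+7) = 21223004/12285 = 1727.55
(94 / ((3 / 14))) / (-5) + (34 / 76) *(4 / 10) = -24953/285 = -87.55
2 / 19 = 0.11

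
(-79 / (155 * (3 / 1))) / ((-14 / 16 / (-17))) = -10744/3255 = -3.30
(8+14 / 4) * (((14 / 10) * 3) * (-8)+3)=-3519/10 = -351.90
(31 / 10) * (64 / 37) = 992/185 = 5.36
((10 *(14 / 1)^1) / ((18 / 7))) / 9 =6.05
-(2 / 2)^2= -1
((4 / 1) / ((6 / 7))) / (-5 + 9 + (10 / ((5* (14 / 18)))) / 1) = 0.71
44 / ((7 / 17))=748/7 = 106.86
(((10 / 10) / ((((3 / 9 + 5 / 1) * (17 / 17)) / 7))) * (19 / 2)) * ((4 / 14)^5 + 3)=2875821/76832 = 37.43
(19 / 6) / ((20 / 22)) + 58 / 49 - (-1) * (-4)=1961/2940 = 0.67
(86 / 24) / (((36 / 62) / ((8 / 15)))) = 1333/405 = 3.29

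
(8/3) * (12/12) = 8/3 = 2.67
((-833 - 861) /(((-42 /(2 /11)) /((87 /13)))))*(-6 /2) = -147.23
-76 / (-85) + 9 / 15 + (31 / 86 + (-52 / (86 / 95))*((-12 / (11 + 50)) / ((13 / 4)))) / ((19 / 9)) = 28058813/8472290 = 3.31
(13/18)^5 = 371293/1889568 = 0.20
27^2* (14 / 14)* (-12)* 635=-5554980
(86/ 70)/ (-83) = -43/2905 = -0.01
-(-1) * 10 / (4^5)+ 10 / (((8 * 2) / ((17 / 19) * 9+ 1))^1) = 55135/9728 = 5.67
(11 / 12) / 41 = 11/492 = 0.02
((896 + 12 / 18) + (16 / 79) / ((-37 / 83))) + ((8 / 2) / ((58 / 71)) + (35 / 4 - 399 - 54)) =456.86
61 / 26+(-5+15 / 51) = -1043/442 = -2.36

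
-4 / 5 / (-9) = 4/45 = 0.09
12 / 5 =2.40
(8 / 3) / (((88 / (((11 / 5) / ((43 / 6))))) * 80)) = 1/8600 = 0.00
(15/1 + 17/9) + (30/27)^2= 1468/81 = 18.12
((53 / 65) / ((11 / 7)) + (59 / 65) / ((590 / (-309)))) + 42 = 300611/7150 = 42.04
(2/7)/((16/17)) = 17/56 = 0.30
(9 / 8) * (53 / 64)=477/512 = 0.93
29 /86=0.34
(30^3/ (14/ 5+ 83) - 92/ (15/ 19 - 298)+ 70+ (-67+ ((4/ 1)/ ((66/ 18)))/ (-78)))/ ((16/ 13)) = 256776233/993872 = 258.36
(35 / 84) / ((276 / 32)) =10/207 = 0.05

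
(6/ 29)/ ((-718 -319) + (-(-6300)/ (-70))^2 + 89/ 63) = 189/6453341 = 0.00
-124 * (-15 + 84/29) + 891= 69363/29 = 2391.83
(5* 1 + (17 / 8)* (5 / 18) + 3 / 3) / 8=949/1152 = 0.82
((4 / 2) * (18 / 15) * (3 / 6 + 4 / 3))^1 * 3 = 66/5 = 13.20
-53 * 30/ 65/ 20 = -159/130 = -1.22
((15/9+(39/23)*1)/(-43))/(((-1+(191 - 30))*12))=-29/712080 = 0.00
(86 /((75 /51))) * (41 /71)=59942/1775 = 33.77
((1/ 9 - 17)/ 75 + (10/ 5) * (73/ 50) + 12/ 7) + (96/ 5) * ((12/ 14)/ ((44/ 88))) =176353/4725 = 37.32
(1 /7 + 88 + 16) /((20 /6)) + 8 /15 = 6673/210 = 31.78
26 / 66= 13/33 = 0.39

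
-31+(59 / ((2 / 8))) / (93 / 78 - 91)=-78521/2335 = -33.63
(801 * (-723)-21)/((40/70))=-1013502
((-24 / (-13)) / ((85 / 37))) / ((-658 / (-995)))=88356/72709 = 1.22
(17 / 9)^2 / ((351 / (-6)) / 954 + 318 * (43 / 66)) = 0.02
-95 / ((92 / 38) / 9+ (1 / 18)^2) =-116964/335 = -349.15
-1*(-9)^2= -81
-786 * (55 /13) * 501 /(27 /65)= -12032350/3 = -4010783.33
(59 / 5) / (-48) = -59/240 = -0.25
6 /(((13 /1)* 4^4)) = 3/1664 = 0.00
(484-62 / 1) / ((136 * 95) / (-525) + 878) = 22155/44803 = 0.49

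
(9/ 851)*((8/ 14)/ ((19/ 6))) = 216/113183 = 0.00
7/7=1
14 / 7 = 2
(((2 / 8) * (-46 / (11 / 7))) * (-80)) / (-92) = -70/11 = -6.36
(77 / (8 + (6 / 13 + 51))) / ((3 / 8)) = 8008/2319 = 3.45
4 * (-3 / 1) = -12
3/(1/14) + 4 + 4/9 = 418/9 = 46.44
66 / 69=0.96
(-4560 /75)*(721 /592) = -13699/185 = -74.05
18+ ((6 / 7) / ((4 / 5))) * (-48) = -234/7 = -33.43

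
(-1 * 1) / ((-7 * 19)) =1/133 = 0.01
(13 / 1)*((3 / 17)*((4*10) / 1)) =1560/17 = 91.76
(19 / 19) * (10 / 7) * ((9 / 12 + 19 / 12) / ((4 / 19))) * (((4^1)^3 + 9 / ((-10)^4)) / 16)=12160171/192000 = 63.33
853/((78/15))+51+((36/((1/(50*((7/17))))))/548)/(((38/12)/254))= 372222941/1150526 = 323.52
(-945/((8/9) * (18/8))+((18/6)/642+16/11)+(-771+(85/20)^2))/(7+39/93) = -714548729/4331360 = -164.97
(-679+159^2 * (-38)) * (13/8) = -12497641/8 = -1562205.12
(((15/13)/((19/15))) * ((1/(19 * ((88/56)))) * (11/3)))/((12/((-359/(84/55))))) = -493625/225264 = -2.19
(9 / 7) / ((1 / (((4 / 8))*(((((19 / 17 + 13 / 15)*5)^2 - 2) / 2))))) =125417/4046 = 31.00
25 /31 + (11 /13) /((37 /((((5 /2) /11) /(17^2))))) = 6950605/8618558 = 0.81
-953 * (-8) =7624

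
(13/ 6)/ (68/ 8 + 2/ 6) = 13/53 = 0.25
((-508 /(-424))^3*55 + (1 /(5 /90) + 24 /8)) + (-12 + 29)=157919673/1191016 = 132.59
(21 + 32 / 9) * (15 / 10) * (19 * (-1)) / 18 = -4199/108 = -38.88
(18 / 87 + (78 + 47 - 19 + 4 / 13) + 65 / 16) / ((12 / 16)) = 667001/4524 = 147.44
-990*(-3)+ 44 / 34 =50512/17 = 2971.29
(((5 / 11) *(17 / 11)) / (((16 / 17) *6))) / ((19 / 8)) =1445/27588 = 0.05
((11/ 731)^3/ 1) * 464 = 617584/390617891 = 0.00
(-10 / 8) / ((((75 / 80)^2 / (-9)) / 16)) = 1024/5 = 204.80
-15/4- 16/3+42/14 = -6.08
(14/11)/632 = 7/3476 = 0.00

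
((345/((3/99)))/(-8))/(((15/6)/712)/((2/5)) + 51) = -4053060/145273 = -27.90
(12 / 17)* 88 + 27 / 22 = 23691/374 = 63.34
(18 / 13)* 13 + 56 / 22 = 226/11 = 20.55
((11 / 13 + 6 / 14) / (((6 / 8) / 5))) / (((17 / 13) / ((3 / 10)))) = 1.95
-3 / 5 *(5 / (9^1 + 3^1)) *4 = -1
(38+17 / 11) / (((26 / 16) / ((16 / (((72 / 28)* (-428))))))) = -0.35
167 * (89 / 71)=14863/71 = 209.34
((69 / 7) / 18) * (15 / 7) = 115/98 = 1.17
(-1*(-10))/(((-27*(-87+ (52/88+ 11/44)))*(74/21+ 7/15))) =15400/14295861 = 0.00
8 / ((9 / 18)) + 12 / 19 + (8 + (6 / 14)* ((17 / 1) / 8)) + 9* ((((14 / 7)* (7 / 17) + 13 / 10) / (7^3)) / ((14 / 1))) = 792468897/31020920 = 25.55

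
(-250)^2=62500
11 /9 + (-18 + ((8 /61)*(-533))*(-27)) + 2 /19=19512977/10431 = 1870.67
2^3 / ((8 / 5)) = 5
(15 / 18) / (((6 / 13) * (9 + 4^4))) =13/1908 = 0.01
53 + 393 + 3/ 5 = 2233/5 = 446.60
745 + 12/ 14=5221/7 = 745.86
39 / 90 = 13/30 = 0.43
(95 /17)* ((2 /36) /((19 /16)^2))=640/2907 = 0.22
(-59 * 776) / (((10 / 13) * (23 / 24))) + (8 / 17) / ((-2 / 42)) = -121438488/1955 = -62116.87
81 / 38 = 2.13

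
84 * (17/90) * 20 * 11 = 10472/3 = 3490.67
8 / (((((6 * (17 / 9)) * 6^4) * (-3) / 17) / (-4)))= 1/81 = 0.01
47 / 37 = 1.27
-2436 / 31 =-78.58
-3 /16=-0.19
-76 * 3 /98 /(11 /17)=-1938/539 = -3.60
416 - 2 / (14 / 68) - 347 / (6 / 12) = -2014/7 = -287.71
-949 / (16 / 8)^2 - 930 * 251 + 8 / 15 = -14020003/60 = -233666.72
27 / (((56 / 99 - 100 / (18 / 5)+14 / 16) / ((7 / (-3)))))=16632/6953 = 2.39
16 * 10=160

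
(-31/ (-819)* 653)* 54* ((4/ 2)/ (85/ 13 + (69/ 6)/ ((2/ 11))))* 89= 86478096/25403 = 3404.25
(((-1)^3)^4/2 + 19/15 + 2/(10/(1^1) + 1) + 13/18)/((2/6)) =1322/165 = 8.01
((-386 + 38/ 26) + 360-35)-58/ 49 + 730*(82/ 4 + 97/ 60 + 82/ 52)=65874457/3822 = 17235.60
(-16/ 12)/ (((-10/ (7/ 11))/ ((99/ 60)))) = 7/50 = 0.14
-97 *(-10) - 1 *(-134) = 1104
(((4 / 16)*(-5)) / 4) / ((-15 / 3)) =0.06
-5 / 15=-1/3 = -0.33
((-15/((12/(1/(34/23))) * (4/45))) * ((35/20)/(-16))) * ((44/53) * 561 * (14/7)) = 13149675/13568 = 969.17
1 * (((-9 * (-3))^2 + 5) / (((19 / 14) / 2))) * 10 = 205520/19 = 10816.84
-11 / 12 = -0.92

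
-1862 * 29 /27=-53998/27 = -1999.93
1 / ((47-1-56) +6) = -1/4 = -0.25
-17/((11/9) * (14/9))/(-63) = 153/1078 = 0.14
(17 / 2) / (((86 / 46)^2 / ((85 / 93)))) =764405/343914 = 2.22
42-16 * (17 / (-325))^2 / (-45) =199635874/4753125 = 42.00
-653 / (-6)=653/6 = 108.83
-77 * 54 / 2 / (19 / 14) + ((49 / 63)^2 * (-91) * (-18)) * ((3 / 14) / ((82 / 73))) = -6276557/4674 = -1342.87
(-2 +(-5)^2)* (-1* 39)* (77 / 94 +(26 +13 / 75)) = -24212.26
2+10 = 12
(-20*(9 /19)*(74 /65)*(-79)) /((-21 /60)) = -4209120/1729 = -2434.42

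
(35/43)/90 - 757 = -585911/774 = -756.99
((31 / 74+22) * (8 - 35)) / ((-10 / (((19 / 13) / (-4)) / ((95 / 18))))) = -403137/96200 = -4.19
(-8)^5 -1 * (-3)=-32765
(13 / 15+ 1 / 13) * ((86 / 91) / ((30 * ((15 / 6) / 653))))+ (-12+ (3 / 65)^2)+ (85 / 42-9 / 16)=-59036363/21294000 = -2.77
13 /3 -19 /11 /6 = 4.05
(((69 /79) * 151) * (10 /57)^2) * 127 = 44107100/85557 = 515.53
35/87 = 0.40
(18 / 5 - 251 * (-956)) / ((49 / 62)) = 74387476/245 = 303622.35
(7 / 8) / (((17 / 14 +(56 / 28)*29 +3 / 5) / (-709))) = -173705/16748 = -10.37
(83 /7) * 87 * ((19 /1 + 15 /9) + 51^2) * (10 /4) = 94655275/14 = 6761091.07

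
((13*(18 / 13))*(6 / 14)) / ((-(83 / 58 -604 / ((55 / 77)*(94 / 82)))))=245340/23414251 = 0.01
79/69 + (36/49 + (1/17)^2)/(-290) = 323707253/283361610 = 1.14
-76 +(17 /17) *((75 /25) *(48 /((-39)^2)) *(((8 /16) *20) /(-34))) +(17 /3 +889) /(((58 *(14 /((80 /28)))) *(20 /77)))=-63.91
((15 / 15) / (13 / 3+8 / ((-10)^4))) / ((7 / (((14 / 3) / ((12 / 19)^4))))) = 81450625/84255552 = 0.97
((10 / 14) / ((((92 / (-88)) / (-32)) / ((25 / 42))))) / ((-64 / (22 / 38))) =-15125/128478 = -0.12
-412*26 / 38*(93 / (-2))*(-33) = -8218782/19 = -432567.47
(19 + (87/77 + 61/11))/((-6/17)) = -11203/154 = -72.75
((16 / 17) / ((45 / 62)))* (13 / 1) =16.86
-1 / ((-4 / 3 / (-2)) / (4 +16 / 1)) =-30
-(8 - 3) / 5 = -1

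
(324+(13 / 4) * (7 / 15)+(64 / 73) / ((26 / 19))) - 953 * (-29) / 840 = 95409033/265720 = 359.06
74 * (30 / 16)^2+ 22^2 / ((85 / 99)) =2240937/2720 = 823.87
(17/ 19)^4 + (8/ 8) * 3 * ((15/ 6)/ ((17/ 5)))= 12613789/4430914 = 2.85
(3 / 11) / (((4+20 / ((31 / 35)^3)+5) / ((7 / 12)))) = 208537/49527236 = 0.00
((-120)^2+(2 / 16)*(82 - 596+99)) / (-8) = -114785/64 = -1793.52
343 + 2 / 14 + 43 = 2703/7 = 386.14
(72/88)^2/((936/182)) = 63/484 = 0.13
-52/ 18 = -26/9 = -2.89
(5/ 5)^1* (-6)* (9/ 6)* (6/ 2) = -27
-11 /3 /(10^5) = -11/300000 = 0.00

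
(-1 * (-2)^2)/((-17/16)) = 64/17 = 3.76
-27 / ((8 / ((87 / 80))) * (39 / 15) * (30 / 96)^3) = -75168/1625 = -46.26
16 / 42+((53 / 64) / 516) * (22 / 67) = 0.38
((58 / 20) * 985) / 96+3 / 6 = 5809/192 = 30.26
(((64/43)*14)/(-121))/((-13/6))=5376/67639 = 0.08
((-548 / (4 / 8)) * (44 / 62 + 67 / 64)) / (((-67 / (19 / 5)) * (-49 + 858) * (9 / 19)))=0.28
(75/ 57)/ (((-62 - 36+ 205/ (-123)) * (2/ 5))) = -375/11362 = -0.03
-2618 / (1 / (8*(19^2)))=-7560784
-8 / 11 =-0.73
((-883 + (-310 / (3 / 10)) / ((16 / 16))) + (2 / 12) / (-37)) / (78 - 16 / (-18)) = -1276281/52540 = -24.29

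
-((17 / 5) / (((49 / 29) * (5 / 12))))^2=-23.32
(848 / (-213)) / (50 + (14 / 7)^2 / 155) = -65720/825801 = -0.08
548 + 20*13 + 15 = 823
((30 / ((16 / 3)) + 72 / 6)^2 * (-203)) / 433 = -4035843/27712 = -145.64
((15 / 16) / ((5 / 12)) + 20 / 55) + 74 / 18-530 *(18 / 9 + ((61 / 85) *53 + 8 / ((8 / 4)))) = -157070897/6732 = -23331.98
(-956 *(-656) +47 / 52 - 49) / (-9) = -32608571/468 = -69676.43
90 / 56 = 45/28 = 1.61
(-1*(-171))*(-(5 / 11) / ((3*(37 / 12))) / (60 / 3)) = -171/407 = -0.42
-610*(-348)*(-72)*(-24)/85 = 73363968/17 = 4315527.53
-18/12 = -3/2 = -1.50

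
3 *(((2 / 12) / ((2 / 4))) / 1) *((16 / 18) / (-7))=-8/63 = -0.13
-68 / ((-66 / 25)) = 850/33 = 25.76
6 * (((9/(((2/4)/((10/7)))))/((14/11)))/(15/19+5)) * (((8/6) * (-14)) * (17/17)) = -2736/7 = -390.86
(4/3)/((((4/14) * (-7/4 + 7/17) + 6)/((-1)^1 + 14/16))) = -17/573 = -0.03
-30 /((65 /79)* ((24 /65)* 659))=-395/2636 = -0.15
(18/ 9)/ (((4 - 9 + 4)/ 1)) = -2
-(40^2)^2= -2560000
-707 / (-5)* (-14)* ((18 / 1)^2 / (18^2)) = -9898/5 = -1979.60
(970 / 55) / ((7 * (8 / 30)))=1455/154 = 9.45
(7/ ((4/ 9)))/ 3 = 21/4 = 5.25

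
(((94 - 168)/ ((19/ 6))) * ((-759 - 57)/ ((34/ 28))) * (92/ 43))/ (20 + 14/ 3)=1112832/817 = 1362.10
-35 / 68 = -0.51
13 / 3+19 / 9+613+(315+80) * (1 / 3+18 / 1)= 70750/9 = 7861.11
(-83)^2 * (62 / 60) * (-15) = -213559/2 = -106779.50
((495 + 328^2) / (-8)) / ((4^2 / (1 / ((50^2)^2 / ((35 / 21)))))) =-108079/480000000 = 0.00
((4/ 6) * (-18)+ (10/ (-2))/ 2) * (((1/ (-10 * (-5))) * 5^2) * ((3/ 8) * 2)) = -87/16 = -5.44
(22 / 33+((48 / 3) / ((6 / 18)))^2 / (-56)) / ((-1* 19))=850/399 = 2.13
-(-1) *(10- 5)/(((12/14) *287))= 5/246 = 0.02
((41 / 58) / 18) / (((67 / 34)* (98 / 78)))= 9061/571242 = 0.02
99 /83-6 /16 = 543/664 = 0.82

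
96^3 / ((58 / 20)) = 8847360/29 = 305081.38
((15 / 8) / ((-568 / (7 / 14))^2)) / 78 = 5/268423168 = 0.00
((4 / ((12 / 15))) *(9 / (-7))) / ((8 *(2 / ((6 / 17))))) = -135/952 = -0.14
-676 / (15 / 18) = -4056/5 = -811.20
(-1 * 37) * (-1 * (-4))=-148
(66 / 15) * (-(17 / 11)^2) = -578/55 = -10.51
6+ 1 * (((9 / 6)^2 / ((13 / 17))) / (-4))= 1095/208 = 5.26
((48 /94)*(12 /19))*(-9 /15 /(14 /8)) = -3456/31255 = -0.11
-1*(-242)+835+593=1670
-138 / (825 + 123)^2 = -23/149784 = 0.00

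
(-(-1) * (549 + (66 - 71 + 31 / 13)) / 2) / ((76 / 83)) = 589549/1976 = 298.35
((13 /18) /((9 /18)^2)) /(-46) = -13/207 = -0.06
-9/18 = -1/2 = -0.50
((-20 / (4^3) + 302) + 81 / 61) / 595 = 42249/82960 = 0.51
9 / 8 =1.12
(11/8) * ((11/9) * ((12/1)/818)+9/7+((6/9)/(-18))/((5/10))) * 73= 76322741/618408 = 123.42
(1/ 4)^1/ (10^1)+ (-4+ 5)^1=1.02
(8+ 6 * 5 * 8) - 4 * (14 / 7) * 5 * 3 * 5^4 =-74752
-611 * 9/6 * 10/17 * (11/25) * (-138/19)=2782494/1615 = 1722.91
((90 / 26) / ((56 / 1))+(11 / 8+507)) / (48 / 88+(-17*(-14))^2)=2035781/226804760 = 0.01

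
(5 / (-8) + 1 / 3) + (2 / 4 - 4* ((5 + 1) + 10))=-1531/24 = -63.79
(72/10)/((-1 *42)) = -6/35 = -0.17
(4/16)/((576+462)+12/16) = 1/4155 = 0.00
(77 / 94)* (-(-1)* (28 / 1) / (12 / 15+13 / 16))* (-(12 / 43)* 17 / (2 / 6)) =-17592960/86903 = -202.44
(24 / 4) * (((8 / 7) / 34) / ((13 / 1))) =24/1547 = 0.02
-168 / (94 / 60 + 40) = -5040/1247 = -4.04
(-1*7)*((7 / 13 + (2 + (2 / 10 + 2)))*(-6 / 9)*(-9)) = -12936/65 = -199.02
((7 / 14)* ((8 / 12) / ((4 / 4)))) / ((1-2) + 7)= 1/18 = 0.06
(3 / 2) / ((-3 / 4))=-2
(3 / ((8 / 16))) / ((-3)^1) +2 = 0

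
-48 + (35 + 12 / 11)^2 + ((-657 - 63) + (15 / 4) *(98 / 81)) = 3522419/6534 = 539.09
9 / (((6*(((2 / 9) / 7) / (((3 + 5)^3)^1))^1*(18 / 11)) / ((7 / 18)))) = 17248/3 = 5749.33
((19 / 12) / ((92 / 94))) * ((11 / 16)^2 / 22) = 9823/282624 = 0.03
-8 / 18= -4/9 = -0.44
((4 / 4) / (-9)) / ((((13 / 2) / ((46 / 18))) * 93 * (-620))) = 23/30357990 = 0.00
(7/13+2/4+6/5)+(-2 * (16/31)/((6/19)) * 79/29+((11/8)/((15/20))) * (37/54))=-102428617/18932940 = -5.41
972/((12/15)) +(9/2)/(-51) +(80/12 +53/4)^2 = 3945161/2448 = 1611.59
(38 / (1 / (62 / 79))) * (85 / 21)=200260/1659 = 120.71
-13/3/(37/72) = -312/37 = -8.43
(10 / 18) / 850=1/1530 = 0.00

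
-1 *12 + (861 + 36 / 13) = 11073/13 = 851.77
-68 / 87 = -0.78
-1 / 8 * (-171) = 171/8 = 21.38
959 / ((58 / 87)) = 2877/2 = 1438.50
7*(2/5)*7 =19.60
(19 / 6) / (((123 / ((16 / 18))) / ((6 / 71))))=152/78597 = 0.00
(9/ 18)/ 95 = 1/190 = 0.01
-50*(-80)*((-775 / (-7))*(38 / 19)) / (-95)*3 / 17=-3720000/2261 = -1645.29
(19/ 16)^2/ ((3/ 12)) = 361/64 = 5.64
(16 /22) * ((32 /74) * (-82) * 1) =-10496/407 = -25.79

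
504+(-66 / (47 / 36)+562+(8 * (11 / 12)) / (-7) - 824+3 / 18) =376177/1974 = 190.57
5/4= 1.25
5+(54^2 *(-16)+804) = -45847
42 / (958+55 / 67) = 2814/64241 = 0.04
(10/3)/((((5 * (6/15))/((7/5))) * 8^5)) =7/98304 = 0.00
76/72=19/18 = 1.06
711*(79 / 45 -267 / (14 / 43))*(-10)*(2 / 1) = 11636451.71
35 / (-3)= -11.67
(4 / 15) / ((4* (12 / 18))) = 0.10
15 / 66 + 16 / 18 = 221/198 = 1.12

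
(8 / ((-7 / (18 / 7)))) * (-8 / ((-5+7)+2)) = 288/49 = 5.88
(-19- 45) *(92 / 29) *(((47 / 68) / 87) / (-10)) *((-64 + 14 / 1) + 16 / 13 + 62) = 5949824/2787915 = 2.13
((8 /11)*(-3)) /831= -8/3047 = 0.00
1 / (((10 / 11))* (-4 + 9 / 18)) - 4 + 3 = -46/35 = -1.31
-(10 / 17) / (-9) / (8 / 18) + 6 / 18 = 49/102 = 0.48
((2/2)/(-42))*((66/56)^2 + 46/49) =-1825/32928 = -0.06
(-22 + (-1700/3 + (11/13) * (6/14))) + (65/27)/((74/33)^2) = -292922739/498316 = -587.83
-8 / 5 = -1.60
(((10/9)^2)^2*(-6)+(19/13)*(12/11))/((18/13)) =-1180682/216513 = -5.45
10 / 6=5/3 = 1.67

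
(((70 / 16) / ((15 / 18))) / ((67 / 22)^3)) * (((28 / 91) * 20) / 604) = 1118040/590397769 = 0.00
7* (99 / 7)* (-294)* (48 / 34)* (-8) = 5588352/17 = 328726.59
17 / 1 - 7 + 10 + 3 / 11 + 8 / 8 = 234/11 = 21.27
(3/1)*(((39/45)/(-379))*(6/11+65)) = -9373/20845 = -0.45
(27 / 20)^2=729/400 = 1.82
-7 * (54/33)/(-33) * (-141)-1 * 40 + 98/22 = -10223/121 = -84.49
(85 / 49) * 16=27.76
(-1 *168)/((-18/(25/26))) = 350/39 = 8.97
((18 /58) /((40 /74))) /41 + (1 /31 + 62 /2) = 22886683/737180 = 31.05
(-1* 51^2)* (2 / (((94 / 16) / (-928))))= 38619648/47 = 821694.64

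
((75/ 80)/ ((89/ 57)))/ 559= 855/796016 = 0.00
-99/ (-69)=33/23 = 1.43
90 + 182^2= 33214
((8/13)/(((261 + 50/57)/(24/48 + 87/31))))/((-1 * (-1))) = 0.01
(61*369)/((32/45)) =1012905/32 = 31653.28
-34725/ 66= -11575/22 = -526.14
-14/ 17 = -0.82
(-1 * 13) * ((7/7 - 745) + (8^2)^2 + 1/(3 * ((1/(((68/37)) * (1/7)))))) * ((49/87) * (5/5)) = -237016052/9657 = -24543.45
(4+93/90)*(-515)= -15553/6 = -2592.17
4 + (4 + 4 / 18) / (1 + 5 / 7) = 349/54 = 6.46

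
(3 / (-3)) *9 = -9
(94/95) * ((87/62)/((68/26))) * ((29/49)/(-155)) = -1541553/760487350 = 0.00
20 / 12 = 5/3 = 1.67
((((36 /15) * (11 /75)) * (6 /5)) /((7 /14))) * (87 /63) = 5104/4375 = 1.17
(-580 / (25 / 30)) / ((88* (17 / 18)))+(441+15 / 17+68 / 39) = 3174290/7293 = 435.25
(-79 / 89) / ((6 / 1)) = -79/534 = -0.15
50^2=2500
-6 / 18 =-1/3 = -0.33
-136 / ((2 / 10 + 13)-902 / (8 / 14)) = 1360/15653 = 0.09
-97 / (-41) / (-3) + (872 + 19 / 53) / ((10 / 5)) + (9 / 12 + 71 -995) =-12721421/26076 = -487.86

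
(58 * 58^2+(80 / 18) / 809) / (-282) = -710305256/1026621 = -691.89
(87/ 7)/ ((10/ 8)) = 348/35 = 9.94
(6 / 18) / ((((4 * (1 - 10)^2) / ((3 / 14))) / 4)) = 1/1134 = 0.00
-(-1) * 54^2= 2916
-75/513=-25/171 = -0.15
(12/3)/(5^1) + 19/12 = 143/60 = 2.38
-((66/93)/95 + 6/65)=-764/7657 = -0.10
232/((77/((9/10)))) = 1044/385 = 2.71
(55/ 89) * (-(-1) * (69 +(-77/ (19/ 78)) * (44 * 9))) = -130738575/1691 = -77314.36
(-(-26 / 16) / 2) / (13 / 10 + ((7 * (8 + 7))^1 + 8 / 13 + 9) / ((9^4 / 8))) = 5544045/9824072 = 0.56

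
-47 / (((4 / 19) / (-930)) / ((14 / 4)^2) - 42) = 20347005/18182438 = 1.12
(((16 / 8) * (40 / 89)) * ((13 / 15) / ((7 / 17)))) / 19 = 3536/35511 = 0.10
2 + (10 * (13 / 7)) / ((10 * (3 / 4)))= 94/21 = 4.48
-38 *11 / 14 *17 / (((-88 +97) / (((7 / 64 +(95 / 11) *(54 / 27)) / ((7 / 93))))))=-40843027/3136 = -13023.92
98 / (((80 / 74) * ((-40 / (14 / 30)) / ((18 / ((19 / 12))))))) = -114219/9500 = -12.02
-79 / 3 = -26.33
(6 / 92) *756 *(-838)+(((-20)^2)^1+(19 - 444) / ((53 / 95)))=-41678.84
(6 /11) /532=3/2926 = 0.00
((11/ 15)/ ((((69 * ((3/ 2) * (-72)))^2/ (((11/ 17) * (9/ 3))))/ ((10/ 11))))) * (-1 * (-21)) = 77/157341528 = 0.00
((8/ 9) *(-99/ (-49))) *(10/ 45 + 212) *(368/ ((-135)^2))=12370688/1607445 = 7.70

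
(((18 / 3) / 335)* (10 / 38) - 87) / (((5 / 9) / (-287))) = 57210867/1273 = 44941.77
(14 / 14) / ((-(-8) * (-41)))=-1/328 = 0.00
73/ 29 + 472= 13761/29 = 474.52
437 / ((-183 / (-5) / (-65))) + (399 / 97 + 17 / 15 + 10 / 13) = -888526313/1153815 = -770.08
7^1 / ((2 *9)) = 7/18 = 0.39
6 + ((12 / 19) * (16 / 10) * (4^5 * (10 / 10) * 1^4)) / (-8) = -11718/95 = -123.35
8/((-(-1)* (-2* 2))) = -2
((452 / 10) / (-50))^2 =0.82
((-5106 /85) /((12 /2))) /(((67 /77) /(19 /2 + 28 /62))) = -114.50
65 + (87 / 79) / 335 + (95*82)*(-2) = -410604388/26465 = -15515.00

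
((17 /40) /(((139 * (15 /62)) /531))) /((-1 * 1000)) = -93279/13900000 = -0.01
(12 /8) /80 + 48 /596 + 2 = 2.10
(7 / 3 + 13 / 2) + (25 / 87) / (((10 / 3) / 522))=323/6 = 53.83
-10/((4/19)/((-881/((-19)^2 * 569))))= 4405/21622 = 0.20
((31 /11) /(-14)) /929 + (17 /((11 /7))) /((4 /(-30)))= -81.14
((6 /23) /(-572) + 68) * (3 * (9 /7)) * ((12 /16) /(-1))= -36231381/184184 = -196.71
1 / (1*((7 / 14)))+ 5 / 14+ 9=159/14 = 11.36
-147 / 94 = -1.56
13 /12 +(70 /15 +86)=367/4 = 91.75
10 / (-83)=-10/83 = -0.12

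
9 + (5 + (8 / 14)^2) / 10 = 4671/490 = 9.53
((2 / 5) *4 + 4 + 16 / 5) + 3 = 59/5 = 11.80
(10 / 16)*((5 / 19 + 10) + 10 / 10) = 535/76 = 7.04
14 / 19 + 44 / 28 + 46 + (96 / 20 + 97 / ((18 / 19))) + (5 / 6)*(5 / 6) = 1246409/7980 = 156.19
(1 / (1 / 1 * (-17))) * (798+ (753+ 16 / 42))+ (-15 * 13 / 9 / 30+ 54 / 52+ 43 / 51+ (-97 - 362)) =-7645096/13923 = -549.10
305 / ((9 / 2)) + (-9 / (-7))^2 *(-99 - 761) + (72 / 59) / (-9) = -35229478/26019 = -1353.99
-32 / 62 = -16/31 = -0.52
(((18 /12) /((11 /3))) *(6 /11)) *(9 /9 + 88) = 2403/121 = 19.86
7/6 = 1.17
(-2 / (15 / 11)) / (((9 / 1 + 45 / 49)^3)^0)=-22/15 = -1.47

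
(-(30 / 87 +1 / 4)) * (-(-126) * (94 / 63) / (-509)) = 3243/14761 = 0.22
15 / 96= 5/32 = 0.16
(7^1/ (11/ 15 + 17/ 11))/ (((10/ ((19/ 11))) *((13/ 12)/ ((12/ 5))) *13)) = 3591/39715 = 0.09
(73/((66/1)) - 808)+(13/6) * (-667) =-74318/33 = -2252.06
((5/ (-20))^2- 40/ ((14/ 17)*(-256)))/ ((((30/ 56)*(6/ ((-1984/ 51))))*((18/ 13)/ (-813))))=12341069/6885 = 1792.46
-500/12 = -125/3 = -41.67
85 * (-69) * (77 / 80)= -90321/16 = -5645.06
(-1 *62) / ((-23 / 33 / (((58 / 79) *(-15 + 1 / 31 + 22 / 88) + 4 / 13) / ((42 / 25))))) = -183819075/330694 = -555.86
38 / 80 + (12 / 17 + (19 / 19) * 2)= 2163/680 = 3.18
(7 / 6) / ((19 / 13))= 91/114 = 0.80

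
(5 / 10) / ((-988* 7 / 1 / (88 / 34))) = -11/58786 = 0.00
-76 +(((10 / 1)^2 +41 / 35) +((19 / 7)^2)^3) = 250036372/588245 = 425.05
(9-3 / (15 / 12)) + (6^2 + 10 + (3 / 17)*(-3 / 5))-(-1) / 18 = 80401/1530 = 52.55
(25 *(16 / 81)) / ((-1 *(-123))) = 0.04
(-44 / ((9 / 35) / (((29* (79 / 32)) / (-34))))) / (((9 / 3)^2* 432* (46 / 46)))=882035/9517824 = 0.09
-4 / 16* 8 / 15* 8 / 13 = -16/195 = -0.08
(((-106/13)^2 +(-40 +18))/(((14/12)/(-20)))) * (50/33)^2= -35800000/20449 = -1750.70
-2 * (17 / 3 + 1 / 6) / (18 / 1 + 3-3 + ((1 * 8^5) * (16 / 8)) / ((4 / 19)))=-35/933942 = 0.00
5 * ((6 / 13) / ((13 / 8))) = 240/169 = 1.42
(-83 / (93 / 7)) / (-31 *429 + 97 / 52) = 30212/64304943 = 0.00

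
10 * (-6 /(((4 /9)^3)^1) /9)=-1215/16 = -75.94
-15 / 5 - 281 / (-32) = 185/32 = 5.78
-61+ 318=257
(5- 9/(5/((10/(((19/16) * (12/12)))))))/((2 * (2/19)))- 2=-201/4 = -50.25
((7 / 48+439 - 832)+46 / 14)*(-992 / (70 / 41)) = 33273509/147 = 226350.40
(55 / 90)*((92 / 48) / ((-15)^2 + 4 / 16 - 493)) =-253/57834 = 0.00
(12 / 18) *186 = 124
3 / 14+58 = 815/14 = 58.21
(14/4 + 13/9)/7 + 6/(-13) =401/1638 = 0.24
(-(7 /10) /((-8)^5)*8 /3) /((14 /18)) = 3/40960 = 0.00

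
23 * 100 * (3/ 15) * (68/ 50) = 3128/5 = 625.60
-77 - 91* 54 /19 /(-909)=-147217/1919 = -76.72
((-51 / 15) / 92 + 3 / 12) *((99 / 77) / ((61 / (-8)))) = -252/7015 = -0.04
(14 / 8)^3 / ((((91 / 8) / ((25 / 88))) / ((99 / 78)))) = 3675/21632 = 0.17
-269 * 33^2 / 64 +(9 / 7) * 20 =-2039067/448 = -4551.49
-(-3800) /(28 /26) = 24700/7 = 3528.57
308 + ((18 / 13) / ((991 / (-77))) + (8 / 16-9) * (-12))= 5280644/12883 = 409.89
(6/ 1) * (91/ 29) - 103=-2441/29 = -84.17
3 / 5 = 0.60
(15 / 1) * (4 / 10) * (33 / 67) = 198/67 = 2.96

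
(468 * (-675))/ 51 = -105300/17 = -6194.12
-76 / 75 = -1.01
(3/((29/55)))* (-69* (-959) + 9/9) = 10918380/29 = 376495.86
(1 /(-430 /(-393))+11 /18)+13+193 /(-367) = 9941447/710145 = 14.00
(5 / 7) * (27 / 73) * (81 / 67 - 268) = -2413125/34237 = -70.48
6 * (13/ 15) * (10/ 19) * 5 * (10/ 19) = 2600/361 = 7.20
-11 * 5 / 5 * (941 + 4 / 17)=-10353.59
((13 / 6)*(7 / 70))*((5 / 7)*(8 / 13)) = 0.10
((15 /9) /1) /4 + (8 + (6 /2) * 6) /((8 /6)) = 239/12 = 19.92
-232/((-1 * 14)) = 116/7 = 16.57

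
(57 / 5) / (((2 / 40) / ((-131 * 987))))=-29479716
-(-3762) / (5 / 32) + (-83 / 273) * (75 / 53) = 580601657/24115 = 24076.37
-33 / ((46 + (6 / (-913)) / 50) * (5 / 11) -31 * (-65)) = -552365/34077724 = -0.02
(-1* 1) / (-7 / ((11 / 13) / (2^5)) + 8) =11/2824 = 0.00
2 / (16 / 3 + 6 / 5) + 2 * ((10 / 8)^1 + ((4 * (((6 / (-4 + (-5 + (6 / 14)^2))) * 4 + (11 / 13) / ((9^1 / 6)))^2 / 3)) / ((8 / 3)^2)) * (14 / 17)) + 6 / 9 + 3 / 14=311705479/60815664 = 5.13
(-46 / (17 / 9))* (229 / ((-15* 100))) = 15801/4250 = 3.72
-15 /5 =-3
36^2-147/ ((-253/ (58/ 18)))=1297.87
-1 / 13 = -0.08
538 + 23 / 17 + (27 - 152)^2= 16164.35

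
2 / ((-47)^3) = -2/103823 = 0.00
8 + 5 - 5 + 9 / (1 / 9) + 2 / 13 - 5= 1094/13 = 84.15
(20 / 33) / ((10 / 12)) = 8/11 = 0.73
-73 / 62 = -1.18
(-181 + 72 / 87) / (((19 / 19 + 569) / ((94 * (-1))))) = 2585/87 = 29.71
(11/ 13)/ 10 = 0.08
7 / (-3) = -7/3 = -2.33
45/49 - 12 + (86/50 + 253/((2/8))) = 1228232/1225 = 1002.64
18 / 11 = 1.64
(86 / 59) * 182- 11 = 15003/59 = 254.29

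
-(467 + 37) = -504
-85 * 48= -4080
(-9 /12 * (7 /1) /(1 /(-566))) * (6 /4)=17829/4 = 4457.25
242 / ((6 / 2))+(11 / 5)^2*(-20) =-242/15 = -16.13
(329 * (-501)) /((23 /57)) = -408489.26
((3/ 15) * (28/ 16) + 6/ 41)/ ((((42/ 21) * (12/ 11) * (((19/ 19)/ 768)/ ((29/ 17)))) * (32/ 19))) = 2466827/13940 = 176.96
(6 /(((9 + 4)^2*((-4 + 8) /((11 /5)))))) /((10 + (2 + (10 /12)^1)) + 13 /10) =99/71656 = 0.00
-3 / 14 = -0.21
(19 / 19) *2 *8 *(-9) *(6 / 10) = -432/5 = -86.40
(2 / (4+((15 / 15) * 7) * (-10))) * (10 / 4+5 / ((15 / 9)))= -1/6 = -0.17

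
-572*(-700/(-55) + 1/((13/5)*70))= -7283.14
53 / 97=0.55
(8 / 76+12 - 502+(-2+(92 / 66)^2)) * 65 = -658943350/20691 = -31846.86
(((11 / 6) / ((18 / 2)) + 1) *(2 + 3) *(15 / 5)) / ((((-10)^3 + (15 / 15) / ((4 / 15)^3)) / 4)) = -0.08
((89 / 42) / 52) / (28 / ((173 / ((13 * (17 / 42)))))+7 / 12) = 15397/542178 = 0.03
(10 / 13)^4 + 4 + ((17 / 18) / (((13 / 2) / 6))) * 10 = 13.07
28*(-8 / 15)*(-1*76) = 17024/15 = 1134.93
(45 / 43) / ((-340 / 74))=-333/1462 = -0.23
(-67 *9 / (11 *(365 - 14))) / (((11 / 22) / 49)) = -6566/429 = -15.31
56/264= 7/33 = 0.21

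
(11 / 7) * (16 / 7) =176/49 = 3.59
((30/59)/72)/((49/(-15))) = -25/11564 = 0.00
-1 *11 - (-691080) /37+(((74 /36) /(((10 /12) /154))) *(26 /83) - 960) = 821146961/46065 = 17825.83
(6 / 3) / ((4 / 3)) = 3/2 = 1.50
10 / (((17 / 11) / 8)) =880/17 = 51.76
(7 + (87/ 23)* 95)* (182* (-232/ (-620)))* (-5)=-88944856/713 = -124747.34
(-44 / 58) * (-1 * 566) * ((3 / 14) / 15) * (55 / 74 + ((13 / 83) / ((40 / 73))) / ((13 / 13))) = 56217667/8905900 = 6.31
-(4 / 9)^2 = -16/81 = -0.20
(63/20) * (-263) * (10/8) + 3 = -16521/16 = -1032.56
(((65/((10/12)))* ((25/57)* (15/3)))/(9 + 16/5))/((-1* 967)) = -16250/1120753 = -0.01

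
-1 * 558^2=-311364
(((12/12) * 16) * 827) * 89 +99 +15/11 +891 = 1178639.36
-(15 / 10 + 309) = -621/2 = -310.50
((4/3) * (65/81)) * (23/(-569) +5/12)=166985/414801 = 0.40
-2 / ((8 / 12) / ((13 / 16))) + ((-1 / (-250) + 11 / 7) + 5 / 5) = 1931/14000 = 0.14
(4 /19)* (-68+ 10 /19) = -5128/361 = -14.20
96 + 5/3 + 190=863/3 = 287.67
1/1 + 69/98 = 167/98 = 1.70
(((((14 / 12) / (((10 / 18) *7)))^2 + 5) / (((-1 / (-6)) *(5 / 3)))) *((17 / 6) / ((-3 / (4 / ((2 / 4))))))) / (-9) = 17306/1125 = 15.38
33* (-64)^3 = -8650752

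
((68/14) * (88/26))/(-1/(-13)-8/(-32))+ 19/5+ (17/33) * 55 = 8654/105 = 82.42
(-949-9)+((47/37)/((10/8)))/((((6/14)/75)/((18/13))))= -342358/481 = -711.76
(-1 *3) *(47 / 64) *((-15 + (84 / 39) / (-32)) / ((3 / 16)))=73649/416 = 177.04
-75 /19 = -3.95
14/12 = 7/6 = 1.17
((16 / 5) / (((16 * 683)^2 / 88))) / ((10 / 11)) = 121/46648900 = 0.00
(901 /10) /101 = 901/1010 = 0.89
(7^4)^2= 5764801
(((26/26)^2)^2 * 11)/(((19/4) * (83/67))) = 2948/1577 = 1.87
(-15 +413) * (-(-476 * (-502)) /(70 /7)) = -47551448/5 = -9510289.60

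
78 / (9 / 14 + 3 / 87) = 115.16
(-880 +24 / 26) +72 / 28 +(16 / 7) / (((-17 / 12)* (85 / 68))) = -6789754/7735 = -877.80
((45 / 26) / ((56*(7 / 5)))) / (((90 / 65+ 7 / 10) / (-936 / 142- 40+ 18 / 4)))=-6724125/15084944 = -0.45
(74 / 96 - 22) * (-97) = 98843/48 = 2059.23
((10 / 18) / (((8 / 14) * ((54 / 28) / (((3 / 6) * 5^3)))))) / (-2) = -30625/1944 = -15.75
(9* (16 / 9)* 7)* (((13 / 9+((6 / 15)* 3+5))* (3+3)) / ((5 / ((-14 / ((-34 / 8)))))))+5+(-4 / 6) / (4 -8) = 2881149/850 = 3389.59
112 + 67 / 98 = 11043/98 = 112.68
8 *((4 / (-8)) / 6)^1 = -2/3 = -0.67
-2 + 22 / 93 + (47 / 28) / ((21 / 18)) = -0.32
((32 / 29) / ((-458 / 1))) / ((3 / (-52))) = 0.04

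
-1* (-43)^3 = 79507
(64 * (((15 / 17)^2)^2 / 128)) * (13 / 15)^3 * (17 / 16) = 32955/157216 = 0.21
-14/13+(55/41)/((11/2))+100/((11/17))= 901216/5863 = 153.71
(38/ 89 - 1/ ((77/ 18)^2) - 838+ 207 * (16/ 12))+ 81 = -480.63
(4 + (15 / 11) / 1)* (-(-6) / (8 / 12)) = 531/11 = 48.27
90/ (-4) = -45/2 = -22.50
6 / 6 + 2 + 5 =8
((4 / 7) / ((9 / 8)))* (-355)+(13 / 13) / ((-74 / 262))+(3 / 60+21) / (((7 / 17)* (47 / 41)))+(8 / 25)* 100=-235027619/2191140 = -107.26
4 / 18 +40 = 362/9 = 40.22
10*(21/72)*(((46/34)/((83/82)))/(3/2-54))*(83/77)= -0.08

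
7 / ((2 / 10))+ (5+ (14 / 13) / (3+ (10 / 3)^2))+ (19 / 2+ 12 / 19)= 3149943/62738 = 50.21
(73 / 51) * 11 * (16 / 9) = 12848/459 = 27.99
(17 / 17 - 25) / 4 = -6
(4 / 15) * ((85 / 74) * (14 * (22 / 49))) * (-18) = -8976/259 = -34.66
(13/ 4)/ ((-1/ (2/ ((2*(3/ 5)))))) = -65/12 = -5.42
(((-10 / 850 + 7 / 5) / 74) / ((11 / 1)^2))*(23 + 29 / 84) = 3127/863940 = 0.00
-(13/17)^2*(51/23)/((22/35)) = -2.06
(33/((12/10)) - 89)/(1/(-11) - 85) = 451/624 = 0.72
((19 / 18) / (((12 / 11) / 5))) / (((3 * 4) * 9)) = 1045/23328 = 0.04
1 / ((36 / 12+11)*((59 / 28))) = 2/59 = 0.03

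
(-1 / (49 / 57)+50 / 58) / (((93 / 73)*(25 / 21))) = -31244/157325 = -0.20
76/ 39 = 1.95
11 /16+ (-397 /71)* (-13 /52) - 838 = -949599/1136 = -835.91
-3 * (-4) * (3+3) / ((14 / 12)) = 432/7 = 61.71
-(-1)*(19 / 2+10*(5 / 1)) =119/2 = 59.50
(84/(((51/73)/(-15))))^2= 940035600/289 = 3252718.34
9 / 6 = 3/2 = 1.50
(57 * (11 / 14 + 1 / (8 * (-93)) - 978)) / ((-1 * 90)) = 96697441/156240 = 618.90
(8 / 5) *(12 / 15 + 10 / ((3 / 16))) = 6496/75 = 86.61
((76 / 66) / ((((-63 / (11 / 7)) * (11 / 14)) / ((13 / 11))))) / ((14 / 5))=-2470/160083 = -0.02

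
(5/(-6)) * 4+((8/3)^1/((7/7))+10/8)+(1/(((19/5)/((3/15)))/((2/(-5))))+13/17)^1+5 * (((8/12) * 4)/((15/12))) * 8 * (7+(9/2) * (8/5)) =1213.06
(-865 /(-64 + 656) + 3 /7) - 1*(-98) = 401833/4144 = 96.97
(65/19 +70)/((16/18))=12555/152 = 82.60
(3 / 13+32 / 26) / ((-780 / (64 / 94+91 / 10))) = -0.02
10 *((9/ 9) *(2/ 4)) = 5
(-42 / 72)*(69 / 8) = -161/32 = -5.03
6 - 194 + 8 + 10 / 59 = -10610/59 = -179.83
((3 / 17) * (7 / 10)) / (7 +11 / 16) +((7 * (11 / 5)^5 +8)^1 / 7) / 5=804417829/76234375 = 10.55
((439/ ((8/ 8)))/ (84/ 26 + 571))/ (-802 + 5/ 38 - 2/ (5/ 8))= -216866/228373759 = 0.00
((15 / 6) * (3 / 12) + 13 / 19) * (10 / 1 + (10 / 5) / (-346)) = 18109/1384 = 13.08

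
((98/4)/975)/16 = 49/31200 = 0.00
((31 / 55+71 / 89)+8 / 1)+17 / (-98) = 4407537/479710 = 9.19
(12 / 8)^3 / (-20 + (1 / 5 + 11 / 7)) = -945/5104 = -0.19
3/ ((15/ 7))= 7/5 = 1.40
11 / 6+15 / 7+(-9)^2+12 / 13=46901/546 = 85.90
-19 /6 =-3.17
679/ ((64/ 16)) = 679/4 = 169.75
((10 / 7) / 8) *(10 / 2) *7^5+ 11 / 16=240111/16 = 15006.94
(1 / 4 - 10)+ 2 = -31/4 = -7.75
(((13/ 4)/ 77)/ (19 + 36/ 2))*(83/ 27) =1079/307692 = 0.00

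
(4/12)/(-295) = -1/885 = 0.00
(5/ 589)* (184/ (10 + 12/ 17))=7820/53599 = 0.15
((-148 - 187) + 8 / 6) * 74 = -74074/3 = -24691.33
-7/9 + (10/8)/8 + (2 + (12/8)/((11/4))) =6095/3168 = 1.92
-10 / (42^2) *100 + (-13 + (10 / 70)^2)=-5974/441 = -13.55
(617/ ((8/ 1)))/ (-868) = -617/6944 = -0.09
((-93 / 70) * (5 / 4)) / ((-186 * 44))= 1/4928 = 0.00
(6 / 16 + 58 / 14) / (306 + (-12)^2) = 253/25200 = 0.01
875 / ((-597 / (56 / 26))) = -24500/7761 = -3.16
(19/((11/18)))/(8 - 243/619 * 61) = -211698/108581 = -1.95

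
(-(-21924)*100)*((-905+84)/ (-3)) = 599986800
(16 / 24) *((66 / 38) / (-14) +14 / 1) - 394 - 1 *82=-466.75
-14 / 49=-0.29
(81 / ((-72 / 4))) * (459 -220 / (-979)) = -367839/178 = -2066.51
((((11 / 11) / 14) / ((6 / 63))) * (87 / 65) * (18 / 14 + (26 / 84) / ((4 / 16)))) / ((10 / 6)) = 13833/9100 = 1.52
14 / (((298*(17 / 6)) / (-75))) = -3150/2533 = -1.24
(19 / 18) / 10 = 19/180 = 0.11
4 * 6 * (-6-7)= -312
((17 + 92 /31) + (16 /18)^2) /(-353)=-52123/886383 = -0.06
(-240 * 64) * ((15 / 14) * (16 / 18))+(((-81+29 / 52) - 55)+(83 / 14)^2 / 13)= -18805909/1274 = -14761.31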